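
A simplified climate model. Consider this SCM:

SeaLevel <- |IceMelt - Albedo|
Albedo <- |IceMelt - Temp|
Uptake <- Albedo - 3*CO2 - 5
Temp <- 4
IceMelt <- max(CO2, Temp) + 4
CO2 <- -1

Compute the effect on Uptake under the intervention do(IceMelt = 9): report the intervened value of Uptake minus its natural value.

The intervention breaks the incoming arrows to IceMelt: IceMelt <- max(CO2, Temp) + 4 no longer applies, and IceMelt = 9.
Albedo = |IceMelt - Temp|  [with IceMelt=9, Temp=4]  = 5
Uptake = Albedo - 3*CO2 - 5  [with Albedo=5, CO2=-1]  = 3
Without intervention: IceMelt = max(CO2, Temp) + 4  [with CO2=-1, Temp=4]  = 8; Albedo = |IceMelt - Temp|  [with IceMelt=8, Temp=4]  = 4; Uptake = Albedo - 3*CO2 - 5  [with Albedo=4, CO2=-1]  = 2.
Change = 3 − 2 = 1.

1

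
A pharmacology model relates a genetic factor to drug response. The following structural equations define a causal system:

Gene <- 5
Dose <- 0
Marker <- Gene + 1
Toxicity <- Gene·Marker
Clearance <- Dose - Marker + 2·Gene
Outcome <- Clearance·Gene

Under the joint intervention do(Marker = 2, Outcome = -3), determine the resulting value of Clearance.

8

The joint intervention fixes Marker = 2, Outcome = -3, removing each variable's own equation.
Clearance = Dose - Marker + 2·Gene  [with Dose=0, Marker=2, Gene=5]  = 8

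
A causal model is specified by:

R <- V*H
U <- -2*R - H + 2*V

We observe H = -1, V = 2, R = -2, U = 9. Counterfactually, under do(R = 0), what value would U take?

The intervention breaks the incoming arrows to R: R <- V*H no longer applies, and R = 0.
U = -2*R - H + 2*V  [with R=0, H=-1, V=2]  = 5

5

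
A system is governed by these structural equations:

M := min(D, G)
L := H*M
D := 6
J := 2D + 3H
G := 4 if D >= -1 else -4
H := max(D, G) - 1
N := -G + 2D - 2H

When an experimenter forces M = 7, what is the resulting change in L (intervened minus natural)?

15

The intervention breaks the incoming arrows to M: M := min(D, G) no longer applies, and M = 7.
G = 4 if D >= -1 else -4  [with D=6]  = 4
H = max(D, G) - 1  [with D=6, G=4]  = 5
L = H*M  [with H=5, M=7]  = 35
Without intervention: G = 4 if D >= -1 else -4  [with D=6]  = 4; H = max(D, G) - 1  [with D=6, G=4]  = 5; M = min(D, G)  [with D=6, G=4]  = 4; L = H*M  [with H=5, M=4]  = 20.
Change = 35 − 20 = 15.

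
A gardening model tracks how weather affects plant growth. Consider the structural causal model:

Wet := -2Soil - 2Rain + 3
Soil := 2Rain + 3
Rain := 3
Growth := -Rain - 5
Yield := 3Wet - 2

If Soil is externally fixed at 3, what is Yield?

-29

do(Soil=3) replaces the equation Soil := 2Rain + 3 with the constant Soil = 3.
Wet = -2Soil - 2Rain + 3  [with Soil=3, Rain=3]  = -9
Yield = 3Wet - 2  [with Wet=-9]  = -29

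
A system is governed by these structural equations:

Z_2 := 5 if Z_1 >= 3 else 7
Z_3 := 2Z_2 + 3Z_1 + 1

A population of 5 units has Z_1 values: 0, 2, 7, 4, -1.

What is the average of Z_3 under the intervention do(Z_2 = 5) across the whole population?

18.2

do(Z_2=5) breaks Z_2's dependence on Z_1. With Z_2=5 fixed, Z_3 across the units is 11, 17, 32, 23, 8, mean 18.2.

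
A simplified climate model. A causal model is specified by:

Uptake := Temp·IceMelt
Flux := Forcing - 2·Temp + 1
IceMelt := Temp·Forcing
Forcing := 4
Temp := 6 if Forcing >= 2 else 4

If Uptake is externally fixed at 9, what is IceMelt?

24

do(Uptake=9) replaces the equation Uptake := Temp·IceMelt with the constant Uptake = 9.
IceMelt is not downstream of the intervention, so its value is determined by the original equations.
Temp = 6 if Forcing >= 2 else 4  [with Forcing=4]  = 6
IceMelt = Temp·Forcing  [with Temp=6, Forcing=4]  = 24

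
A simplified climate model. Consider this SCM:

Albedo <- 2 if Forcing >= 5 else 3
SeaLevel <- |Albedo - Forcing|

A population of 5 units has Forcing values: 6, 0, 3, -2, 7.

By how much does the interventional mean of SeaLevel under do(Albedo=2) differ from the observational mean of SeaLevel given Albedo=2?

Under do(Albedo=2), Albedo's equation is replaced by Albedo=2 for every unit. Per-unit SeaLevel: 4, 2, 1, 4, 5. Mean = 3.2.
E[SeaLevel|Albedo=2] averages over only the 2 units with Albedo=2 (Forcing = 6, 7): SeaLevel = 4, 5, mean 4.5.
Difference = 3.2 − 4.5 = -1.3.

-1.3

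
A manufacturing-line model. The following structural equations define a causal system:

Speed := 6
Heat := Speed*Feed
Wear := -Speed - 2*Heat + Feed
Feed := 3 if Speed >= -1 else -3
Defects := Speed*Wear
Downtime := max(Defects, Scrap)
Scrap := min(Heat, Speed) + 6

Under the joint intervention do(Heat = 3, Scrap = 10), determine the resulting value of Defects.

The joint intervention fixes Heat = 3, Scrap = 10, removing each variable's own equation.
Feed = 3 if Speed >= -1 else -3  [with Speed=6]  = 3
Wear = -Speed - 2*Heat + Feed  [with Speed=6, Heat=3, Feed=3]  = -9
Defects = Speed*Wear  [with Speed=6, Wear=-9]  = -54

-54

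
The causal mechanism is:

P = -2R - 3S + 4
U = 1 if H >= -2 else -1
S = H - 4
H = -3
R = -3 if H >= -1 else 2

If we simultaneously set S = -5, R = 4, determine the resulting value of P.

Setting S = -5, R = 4 by intervention discards those variables' equations.
P = -2R - 3S + 4  [with R=4, S=-5]  = 11

11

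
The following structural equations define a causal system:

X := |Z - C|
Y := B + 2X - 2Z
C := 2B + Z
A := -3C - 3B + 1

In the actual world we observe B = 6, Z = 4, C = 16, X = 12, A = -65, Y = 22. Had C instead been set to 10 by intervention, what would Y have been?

The intervention breaks the incoming arrows to C: C := 2B + Z no longer applies, and C = 10.
X = |Z - C|  [with Z=4, C=10]  = 6
Y = B + 2X - 2Z  [with B=6, X=6, Z=4]  = 10

10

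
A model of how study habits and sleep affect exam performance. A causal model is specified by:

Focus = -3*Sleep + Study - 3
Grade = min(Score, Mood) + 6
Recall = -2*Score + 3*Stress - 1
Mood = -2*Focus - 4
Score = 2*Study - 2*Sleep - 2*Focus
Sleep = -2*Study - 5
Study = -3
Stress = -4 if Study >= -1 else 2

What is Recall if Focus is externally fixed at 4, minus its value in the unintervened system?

52

The intervention breaks the incoming arrows to Focus: Focus = -3*Sleep + Study - 3 no longer applies, and Focus = 4.
Sleep = -2*Study - 5  [with Study=-3]  = 1
Stress = -4 if Study >= -1 else 2  [with Study=-3]  = 2
Score = 2*Study - 2*Sleep - 2*Focus  [with Study=-3, Sleep=1, Focus=4]  = -16
Recall = -2*Score + 3*Stress - 1  [with Score=-16, Stress=2]  = 37
Without intervention: Sleep = -2*Study - 5  [with Study=-3]  = 1; Stress = -4 if Study >= -1 else 2  [with Study=-3]  = 2; Focus = -3*Sleep + Study - 3  [with Sleep=1, Study=-3]  = -9; Score = 2*Study - 2*Sleep - 2*Focus  [with Study=-3, Sleep=1, Focus=-9]  = 10; Recall = -2*Score + 3*Stress - 1  [with Score=10, Stress=2]  = -15.
Change = 37 − (-15) = 52.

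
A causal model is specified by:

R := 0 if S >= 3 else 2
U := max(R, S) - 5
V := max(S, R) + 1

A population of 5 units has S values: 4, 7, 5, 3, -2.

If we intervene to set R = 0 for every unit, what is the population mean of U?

-1.2

do(R=0) breaks R's dependence on S. With R=0 fixed, U across the units is -1, 2, 0, -2, -5, mean -1.2.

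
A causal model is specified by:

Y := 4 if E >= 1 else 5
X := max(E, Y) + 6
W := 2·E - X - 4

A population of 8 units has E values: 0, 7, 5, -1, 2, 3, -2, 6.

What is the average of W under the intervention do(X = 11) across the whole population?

-10

do(X=11) breaks X's dependence on E. With X=11 fixed, W across the units is -15, -1, -5, -17, -11, -9, -19, -3, mean -10.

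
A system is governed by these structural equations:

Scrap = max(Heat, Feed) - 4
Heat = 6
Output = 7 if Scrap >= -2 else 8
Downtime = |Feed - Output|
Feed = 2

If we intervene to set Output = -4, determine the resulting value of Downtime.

Intervening sets Output = -4 and removes its equation (Output = 7 if Scrap >= -2 else 8).
Downtime = |Feed - Output|  [with Feed=2, Output=-4]  = 6

6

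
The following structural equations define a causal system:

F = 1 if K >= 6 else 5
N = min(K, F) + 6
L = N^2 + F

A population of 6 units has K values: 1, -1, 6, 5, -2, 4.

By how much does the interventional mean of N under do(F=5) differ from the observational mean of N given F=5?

The intervention sets F=5 in all 6 units regardless of K. Recomputing N per unit gives 7, 5, 11, 11, 4, 10; average 8.
E[N|F=5] averages over only the 5 units with F=5 (K = 1, -1, 5, -2, 4): N = 7, 5, 11, 4, 10, mean 7.4.
Difference = 8 − 7.4 = 0.6.

0.6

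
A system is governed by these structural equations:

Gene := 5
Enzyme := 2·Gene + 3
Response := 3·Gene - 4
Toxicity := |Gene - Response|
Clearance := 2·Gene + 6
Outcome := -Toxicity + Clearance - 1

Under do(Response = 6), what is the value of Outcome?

The intervention breaks the incoming arrows to Response: Response := 3·Gene - 4 no longer applies, and Response = 6.
Toxicity = |Gene - Response|  [with Gene=5, Response=6]  = 1
Clearance = 2·Gene + 6  [with Gene=5]  = 16
Outcome = -Toxicity + Clearance - 1  [with Toxicity=1, Clearance=16]  = 14

14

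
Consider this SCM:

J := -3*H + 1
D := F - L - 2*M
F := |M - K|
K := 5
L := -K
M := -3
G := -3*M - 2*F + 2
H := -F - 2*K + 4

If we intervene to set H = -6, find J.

Intervening sets H = -6 and removes its equation (H := -F - 2*K + 4).
J = -3*H + 1  [with H=-6]  = 19

19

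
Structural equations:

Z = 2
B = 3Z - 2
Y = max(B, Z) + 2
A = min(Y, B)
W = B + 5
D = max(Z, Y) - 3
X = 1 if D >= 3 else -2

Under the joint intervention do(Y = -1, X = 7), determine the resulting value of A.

The joint intervention fixes Y = -1, X = 7, removing each variable's own equation.
B = 3Z - 2  [with Z=2]  = 4
A = min(Y, B)  [with Y=-1, B=4]  = -1

-1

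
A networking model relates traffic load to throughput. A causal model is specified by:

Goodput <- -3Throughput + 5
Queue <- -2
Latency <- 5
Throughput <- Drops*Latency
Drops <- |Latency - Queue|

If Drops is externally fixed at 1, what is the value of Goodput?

do(Drops=1) replaces the equation Drops <- |Latency - Queue| with the constant Drops = 1.
Throughput = Drops*Latency  [with Drops=1, Latency=5]  = 5
Goodput = -3Throughput + 5  [with Throughput=5]  = -10

-10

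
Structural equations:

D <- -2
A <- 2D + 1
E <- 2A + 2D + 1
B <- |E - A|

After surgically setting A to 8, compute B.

5

Under do(A=8), the mechanism A <- 2D + 1 is discarded; A is fixed at 8.
E = 2A + 2D + 1  [with A=8, D=-2]  = 13
B = |E - A|  [with E=13, A=8]  = 5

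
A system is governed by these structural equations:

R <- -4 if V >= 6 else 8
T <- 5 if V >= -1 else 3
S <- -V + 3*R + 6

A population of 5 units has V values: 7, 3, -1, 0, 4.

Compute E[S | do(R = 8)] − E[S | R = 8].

Under do(R=8), R's equation is replaced by R=8 for every unit. Per-unit S: 23, 27, 31, 30, 26. Mean = 27.4.
Conditioning on R=8 selects the 4 unit(s) with V ∈ {3, -1, 0, 4}. Their S values: 27, 31, 30, 26. Mean = 28.5.
Difference = 27.4 − 28.5 = -1.1.

-1.1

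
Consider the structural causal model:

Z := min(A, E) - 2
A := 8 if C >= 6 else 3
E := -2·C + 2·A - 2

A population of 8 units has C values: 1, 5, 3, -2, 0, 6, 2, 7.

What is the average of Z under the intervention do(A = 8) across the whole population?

do(A=8) breaks A's dependence on C. With A=8 fixed, Z across the units is 6, 2, 6, 6, 6, 0, 6, -2, mean 3.75.

3.75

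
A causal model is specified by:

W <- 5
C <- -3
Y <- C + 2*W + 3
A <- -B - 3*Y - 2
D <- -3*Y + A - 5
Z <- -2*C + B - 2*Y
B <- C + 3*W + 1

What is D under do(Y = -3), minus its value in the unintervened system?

78

The intervention breaks the incoming arrows to Y: Y <- C + 2*W + 3 no longer applies, and Y = -3.
B = C + 3*W + 1  [with C=-3, W=5]  = 13
A = -B - 3*Y - 2  [with B=13, Y=-3]  = -6
D = -3*Y + A - 5  [with Y=-3, A=-6]  = -2
Without intervention: B = C + 3*W + 1  [with C=-3, W=5]  = 13; Y = C + 2*W + 3  [with C=-3, W=5]  = 10; A = -B - 3*Y - 2  [with B=13, Y=10]  = -45; D = -3*Y + A - 5  [with Y=10, A=-45]  = -80.
Change = -2 − (-80) = 78.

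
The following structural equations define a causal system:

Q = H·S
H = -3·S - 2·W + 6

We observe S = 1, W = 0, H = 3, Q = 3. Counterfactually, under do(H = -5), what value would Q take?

The intervention breaks the incoming arrows to H: H = -3·S - 2·W + 6 no longer applies, and H = -5.
Q = H·S  [with H=-5, S=1]  = -5

-5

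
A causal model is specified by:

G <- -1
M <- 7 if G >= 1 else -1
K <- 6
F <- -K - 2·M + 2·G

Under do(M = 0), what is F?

The intervention breaks the incoming arrows to M: M <- 7 if G >= 1 else -1 no longer applies, and M = 0.
F = -K - 2·M + 2·G  [with K=6, M=0, G=-1]  = -8

-8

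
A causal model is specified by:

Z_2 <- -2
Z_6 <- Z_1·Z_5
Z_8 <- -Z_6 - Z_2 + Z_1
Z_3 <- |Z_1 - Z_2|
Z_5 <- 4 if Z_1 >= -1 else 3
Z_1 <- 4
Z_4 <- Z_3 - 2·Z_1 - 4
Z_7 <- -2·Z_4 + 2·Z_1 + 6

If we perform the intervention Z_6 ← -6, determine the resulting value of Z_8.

Intervening sets Z_6 = -6 and removes its equation (Z_6 <- Z_1·Z_5).
Z_8 = -Z_6 - Z_2 + Z_1  [with Z_6=-6, Z_2=-2, Z_1=4]  = 12

12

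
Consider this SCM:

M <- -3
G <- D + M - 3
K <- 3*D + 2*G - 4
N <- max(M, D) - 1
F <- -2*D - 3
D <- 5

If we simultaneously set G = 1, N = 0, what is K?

13

Setting G = 1, N = 0 by intervention discards those variables' equations.
K = 3*D + 2*G - 4  [with D=5, G=1]  = 13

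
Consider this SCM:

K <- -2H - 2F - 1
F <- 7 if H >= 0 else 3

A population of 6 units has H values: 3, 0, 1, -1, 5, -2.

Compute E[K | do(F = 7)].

Every unit gets F=7 under the intervention. K values become -21, -15, -17, -13, -25, -11; E[K|do(F=7)] = -17.

-17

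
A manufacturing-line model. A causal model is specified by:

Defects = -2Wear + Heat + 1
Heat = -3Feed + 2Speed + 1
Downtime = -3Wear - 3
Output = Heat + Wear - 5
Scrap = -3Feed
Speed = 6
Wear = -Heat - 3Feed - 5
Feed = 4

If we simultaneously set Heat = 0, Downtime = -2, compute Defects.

The joint intervention fixes Heat = 0, Downtime = -2, removing each variable's own equation.
Wear = -Heat - 3Feed - 5  [with Heat=0, Feed=4]  = -17
Defects = -2Wear + Heat + 1  [with Wear=-17, Heat=0]  = 35

35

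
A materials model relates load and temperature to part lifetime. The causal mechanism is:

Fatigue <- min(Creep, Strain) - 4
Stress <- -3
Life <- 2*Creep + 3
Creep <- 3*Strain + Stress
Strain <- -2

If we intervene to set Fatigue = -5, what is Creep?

-9

Under do(Fatigue=-5), the mechanism Fatigue <- min(Creep, Strain) - 4 is discarded; Fatigue is fixed at -5.
Since Creep is not a descendant of the intervened variable, it is unaffected.
Creep = 3*Strain + Stress  [with Strain=-2, Stress=-3]  = -9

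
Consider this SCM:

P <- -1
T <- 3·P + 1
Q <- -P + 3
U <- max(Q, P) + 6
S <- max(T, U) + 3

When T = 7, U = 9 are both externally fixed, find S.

Setting T = 7, U = 9 by intervention discards those variables' equations.
S = max(T, U) + 3  [with T=7, U=9]  = 12

12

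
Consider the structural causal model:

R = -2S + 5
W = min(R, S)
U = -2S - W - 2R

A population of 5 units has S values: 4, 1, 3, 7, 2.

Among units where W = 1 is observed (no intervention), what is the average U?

Conditioning on W=1 selects the 2 unit(s) with S ∈ {1, 2}. Their U values: -9, -7. Mean = -8.

-8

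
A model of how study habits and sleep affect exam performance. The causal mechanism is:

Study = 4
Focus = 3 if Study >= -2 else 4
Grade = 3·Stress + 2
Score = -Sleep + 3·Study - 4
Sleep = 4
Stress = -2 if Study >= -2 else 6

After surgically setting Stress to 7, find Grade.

23

The intervention breaks the incoming arrows to Stress: Stress = -2 if Study >= -2 else 6 no longer applies, and Stress = 7.
Grade = 3·Stress + 2  [with Stress=7]  = 23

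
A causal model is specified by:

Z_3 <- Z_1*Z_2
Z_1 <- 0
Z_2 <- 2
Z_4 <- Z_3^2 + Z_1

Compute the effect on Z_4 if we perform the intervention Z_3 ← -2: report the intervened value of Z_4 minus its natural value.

The intervention breaks the incoming arrows to Z_3: Z_3 <- Z_1*Z_2 no longer applies, and Z_3 = -2.
Z_4 = Z_3^2 + Z_1  [with Z_3=-2, Z_1=0]  = 4
Without intervention: Z_3 = Z_1*Z_2  [with Z_1=0, Z_2=2]  = 0; Z_4 = Z_3^2 + Z_1  [with Z_3=0, Z_1=0]  = 0.
Change = 4 − 0 = 4.

4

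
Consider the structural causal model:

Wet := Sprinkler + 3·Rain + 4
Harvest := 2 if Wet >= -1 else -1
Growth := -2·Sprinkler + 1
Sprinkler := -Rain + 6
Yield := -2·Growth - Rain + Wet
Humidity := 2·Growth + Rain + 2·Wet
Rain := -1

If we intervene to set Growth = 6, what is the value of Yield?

-3

Under do(Growth=6), the mechanism Growth := -2·Sprinkler + 1 is discarded; Growth is fixed at 6.
Sprinkler = -Rain + 6  [with Rain=-1]  = 7
Wet = Sprinkler + 3·Rain + 4  [with Sprinkler=7, Rain=-1]  = 8
Yield = -2·Growth - Rain + Wet  [with Growth=6, Rain=-1, Wet=8]  = -3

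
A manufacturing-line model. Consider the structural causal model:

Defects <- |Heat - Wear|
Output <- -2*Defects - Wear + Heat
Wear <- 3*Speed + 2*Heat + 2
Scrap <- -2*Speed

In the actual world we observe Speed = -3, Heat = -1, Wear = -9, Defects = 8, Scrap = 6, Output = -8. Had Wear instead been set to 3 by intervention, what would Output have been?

The intervention breaks the incoming arrows to Wear: Wear <- 3*Speed + 2*Heat + 2 no longer applies, and Wear = 3.
Defects = |Heat - Wear|  [with Heat=-1, Wear=3]  = 4
Output = -2*Defects - Wear + Heat  [with Defects=4, Wear=3, Heat=-1]  = -12

-12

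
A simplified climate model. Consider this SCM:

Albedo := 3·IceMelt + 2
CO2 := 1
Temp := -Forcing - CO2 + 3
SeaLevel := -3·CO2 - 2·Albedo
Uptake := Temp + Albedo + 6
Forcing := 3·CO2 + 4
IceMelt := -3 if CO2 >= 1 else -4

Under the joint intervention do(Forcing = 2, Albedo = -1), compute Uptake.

5

The joint intervention fixes Forcing = 2, Albedo = -1, removing each variable's own equation.
Temp = -Forcing - CO2 + 3  [with Forcing=2, CO2=1]  = 0
Uptake = Temp + Albedo + 6  [with Temp=0, Albedo=-1]  = 5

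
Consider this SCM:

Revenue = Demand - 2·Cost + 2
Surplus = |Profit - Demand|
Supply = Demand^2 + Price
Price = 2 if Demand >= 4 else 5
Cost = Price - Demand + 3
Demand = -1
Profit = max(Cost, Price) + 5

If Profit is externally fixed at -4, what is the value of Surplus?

3

Intervening sets Profit = -4 and removes its equation (Profit = max(Cost, Price) + 5).
Surplus = |Profit - Demand|  [with Profit=-4, Demand=-1]  = 3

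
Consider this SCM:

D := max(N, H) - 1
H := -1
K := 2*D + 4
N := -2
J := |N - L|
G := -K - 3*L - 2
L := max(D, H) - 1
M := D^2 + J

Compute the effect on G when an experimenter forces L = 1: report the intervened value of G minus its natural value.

-9

do(L=1) replaces the equation L := max(D, H) - 1 with the constant L = 1.
D = max(N, H) - 1  [with N=-2, H=-1]  = -2
K = 2*D + 4  [with D=-2]  = 0
G = -K - 3*L - 2  [with K=0, L=1]  = -5
Without intervention: D = max(N, H) - 1  [with N=-2, H=-1]  = -2; L = max(D, H) - 1  [with D=-2, H=-1]  = -2; K = 2*D + 4  [with D=-2]  = 0; G = -K - 3*L - 2  [with K=0, L=-2]  = 4.
Change = -5 − 4 = -9.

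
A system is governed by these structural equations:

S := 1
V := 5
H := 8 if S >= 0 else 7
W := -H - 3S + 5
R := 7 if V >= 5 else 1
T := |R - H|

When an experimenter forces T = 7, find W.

do(T=7) replaces the equation T := |R - H| with the constant T = 7.
No directed path runs from T to W, so W keeps its natural value.
H = 8 if S >= 0 else 7  [with S=1]  = 8
W = -H - 3S + 5  [with H=8, S=1]  = -6

-6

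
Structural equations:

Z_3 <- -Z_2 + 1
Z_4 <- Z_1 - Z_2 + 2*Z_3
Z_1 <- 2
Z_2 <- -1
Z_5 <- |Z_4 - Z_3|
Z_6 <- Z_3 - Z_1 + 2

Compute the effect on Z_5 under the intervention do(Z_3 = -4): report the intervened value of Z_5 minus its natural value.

-4

do(Z_3=-4) replaces the equation Z_3 <- -Z_2 + 1 with the constant Z_3 = -4.
Z_4 = Z_1 - Z_2 + 2*Z_3  [with Z_1=2, Z_2=-1, Z_3=-4]  = -5
Z_5 = |Z_4 - Z_3|  [with Z_4=-5, Z_3=-4]  = 1
Without intervention: Z_3 = -Z_2 + 1  [with Z_2=-1]  = 2; Z_4 = Z_1 - Z_2 + 2*Z_3  [with Z_1=2, Z_2=-1, Z_3=2]  = 7; Z_5 = |Z_4 - Z_3|  [with Z_4=7, Z_3=2]  = 5.
Change = 1 − 5 = -4.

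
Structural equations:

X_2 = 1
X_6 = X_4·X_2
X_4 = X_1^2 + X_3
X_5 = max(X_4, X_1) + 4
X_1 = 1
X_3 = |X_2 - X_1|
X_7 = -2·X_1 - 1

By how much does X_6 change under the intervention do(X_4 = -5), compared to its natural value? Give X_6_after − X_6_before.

Under do(X_4=-5), the mechanism X_4 = X_1^2 + X_3 is discarded; X_4 is fixed at -5.
X_6 = X_4·X_2  [with X_4=-5, X_2=1]  = -5
Without intervention: X_3 = |X_2 - X_1|  [with X_2=1, X_1=1]  = 0; X_4 = X_1^2 + X_3  [with X_1=1, X_3=0]  = 1; X_6 = X_4·X_2  [with X_4=1, X_2=1]  = 1.
Change = -5 − 1 = -6.

-6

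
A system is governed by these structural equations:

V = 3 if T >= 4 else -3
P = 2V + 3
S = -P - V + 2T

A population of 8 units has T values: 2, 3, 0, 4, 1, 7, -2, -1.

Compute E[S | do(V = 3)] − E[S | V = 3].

-7.5

Under do(V=3), V's equation is replaced by V=3 for every unit. Per-unit S: -8, -6, -12, -4, -10, 2, -16, -14. Mean = -8.5.
Conditioning on V=3 selects the 2 unit(s) with T ∈ {4, 7}. Their S values: -4, 2. Mean = -1.
Difference = -8.5 − (-1) = -7.5.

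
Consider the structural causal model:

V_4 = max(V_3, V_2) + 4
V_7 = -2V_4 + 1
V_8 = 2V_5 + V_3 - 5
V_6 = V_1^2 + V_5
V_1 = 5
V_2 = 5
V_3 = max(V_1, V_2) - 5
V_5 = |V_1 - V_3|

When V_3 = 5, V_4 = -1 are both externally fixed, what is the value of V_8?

0

The joint intervention fixes V_3 = 5, V_4 = -1, removing each variable's own equation.
V_5 = |V_1 - V_3|  [with V_1=5, V_3=5]  = 0
V_8 = 2V_5 + V_3 - 5  [with V_5=0, V_3=5]  = 0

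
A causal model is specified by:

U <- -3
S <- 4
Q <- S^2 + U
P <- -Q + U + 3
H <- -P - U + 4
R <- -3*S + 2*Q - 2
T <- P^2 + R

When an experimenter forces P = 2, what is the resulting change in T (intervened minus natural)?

The intervention breaks the incoming arrows to P: P <- -Q + U + 3 no longer applies, and P = 2.
Q = S^2 + U  [with S=4, U=-3]  = 13
R = -3*S + 2*Q - 2  [with S=4, Q=13]  = 12
T = P^2 + R  [with P=2, R=12]  = 16
Without intervention: Q = S^2 + U  [with S=4, U=-3]  = 13; P = -Q + U + 3  [with Q=13, U=-3]  = -13; R = -3*S + 2*Q - 2  [with S=4, Q=13]  = 12; T = P^2 + R  [with P=-13, R=12]  = 181.
Change = 16 − 181 = -165.

-165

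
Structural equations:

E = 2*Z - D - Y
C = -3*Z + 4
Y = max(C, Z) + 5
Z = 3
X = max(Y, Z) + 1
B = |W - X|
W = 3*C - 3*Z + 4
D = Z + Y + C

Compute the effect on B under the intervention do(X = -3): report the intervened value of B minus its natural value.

The intervention breaks the incoming arrows to X: X = max(Y, Z) + 1 no longer applies, and X = -3.
C = -3*Z + 4  [with Z=3]  = -5
W = 3*C - 3*Z + 4  [with C=-5, Z=3]  = -20
B = |W - X|  [with W=-20, X=-3]  = 17
Without intervention: C = -3*Z + 4  [with Z=3]  = -5; Y = max(C, Z) + 5  [with C=-5, Z=3]  = 8; X = max(Y, Z) + 1  [with Y=8, Z=3]  = 9; W = 3*C - 3*Z + 4  [with C=-5, Z=3]  = -20; B = |W - X|  [with W=-20, X=9]  = 29.
Change = 17 − 29 = -12.

-12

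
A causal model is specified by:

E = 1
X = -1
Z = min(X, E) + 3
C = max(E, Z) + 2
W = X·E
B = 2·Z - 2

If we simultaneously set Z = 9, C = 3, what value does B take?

Setting Z = 9, C = 3 by intervention discards those variables' equations.
B = 2·Z - 2  [with Z=9]  = 16

16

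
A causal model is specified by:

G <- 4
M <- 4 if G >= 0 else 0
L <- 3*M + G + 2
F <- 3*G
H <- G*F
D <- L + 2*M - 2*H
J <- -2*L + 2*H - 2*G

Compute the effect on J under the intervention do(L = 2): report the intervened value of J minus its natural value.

The intervention breaks the incoming arrows to L: L <- 3*M + G + 2 no longer applies, and L = 2.
F = 3*G  [with G=4]  = 12
H = G*F  [with G=4, F=12]  = 48
J = -2*L + 2*H - 2*G  [with L=2, H=48, G=4]  = 84
Without intervention: M = 4 if G >= 0 else 0  [with G=4]  = 4; L = 3*M + G + 2  [with M=4, G=4]  = 18; F = 3*G  [with G=4]  = 12; H = G*F  [with G=4, F=12]  = 48; J = -2*L + 2*H - 2*G  [with L=18, H=48, G=4]  = 52.
Change = 84 − 52 = 32.

32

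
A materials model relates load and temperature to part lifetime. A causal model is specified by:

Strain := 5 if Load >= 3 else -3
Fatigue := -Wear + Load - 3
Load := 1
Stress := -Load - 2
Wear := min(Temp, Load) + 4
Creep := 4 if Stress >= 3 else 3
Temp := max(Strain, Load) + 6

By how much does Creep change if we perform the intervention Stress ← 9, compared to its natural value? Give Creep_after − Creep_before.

do(Stress=9) replaces the equation Stress := -Load - 2 with the constant Stress = 9.
Creep = 4 if Stress >= 3 else 3  [with Stress=9]  = 4
Without intervention: Stress = -Load - 2  [with Load=1]  = -3; Creep = 4 if Stress >= 3 else 3  [with Stress=-3]  = 3.
Change = 4 − 3 = 1.

1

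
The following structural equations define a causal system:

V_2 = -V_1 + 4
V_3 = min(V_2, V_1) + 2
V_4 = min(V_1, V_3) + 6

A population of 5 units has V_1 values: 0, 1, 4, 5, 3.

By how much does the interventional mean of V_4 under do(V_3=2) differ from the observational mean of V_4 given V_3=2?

0.4

do(V_3=2) breaks V_3's dependence on V_1. With V_3=2 fixed, V_4 across the units is 6, 7, 8, 8, 8, mean 7.4.
Observing V_3=2 restricts to units where V_3's equation naturally yields 2: V_1 ∈ {0, 4}. In that subpopulation V_4 = 6, 8, mean 7.
Difference = 7.4 − 7 = 0.4.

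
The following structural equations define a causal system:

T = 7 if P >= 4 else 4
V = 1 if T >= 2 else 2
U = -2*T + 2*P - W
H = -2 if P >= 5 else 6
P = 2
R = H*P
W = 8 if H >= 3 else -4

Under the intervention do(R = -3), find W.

8

Under do(R=-3), the mechanism R = H*P is discarded; R is fixed at -3.
Since W is not a descendant of the intervened variable, it is unaffected.
H = -2 if P >= 5 else 6  [with P=2]  = 6
W = 8 if H >= 3 else -4  [with H=6]  = 8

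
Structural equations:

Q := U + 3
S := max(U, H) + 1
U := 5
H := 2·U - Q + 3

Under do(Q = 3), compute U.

Under do(Q=3), the mechanism Q := U + 3 is discarded; Q is fixed at 3.
U is not downstream of the intervention, so its value is determined by the original equations.

5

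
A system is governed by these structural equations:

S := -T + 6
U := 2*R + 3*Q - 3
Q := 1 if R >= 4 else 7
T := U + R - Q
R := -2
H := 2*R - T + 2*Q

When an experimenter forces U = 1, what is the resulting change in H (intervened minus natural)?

13

do(U=1) replaces the equation U := 2*R + 3*Q - 3 with the constant U = 1.
Q = 1 if R >= 4 else 7  [with R=-2]  = 7
T = U + R - Q  [with U=1, R=-2, Q=7]  = -8
H = 2*R - T + 2*Q  [with R=-2, T=-8, Q=7]  = 18
Without intervention: Q = 1 if R >= 4 else 7  [with R=-2]  = 7; U = 2*R + 3*Q - 3  [with R=-2, Q=7]  = 14; T = U + R - Q  [with U=14, R=-2, Q=7]  = 5; H = 2*R - T + 2*Q  [with R=-2, T=5, Q=7]  = 5.
Change = 18 − 5 = 13.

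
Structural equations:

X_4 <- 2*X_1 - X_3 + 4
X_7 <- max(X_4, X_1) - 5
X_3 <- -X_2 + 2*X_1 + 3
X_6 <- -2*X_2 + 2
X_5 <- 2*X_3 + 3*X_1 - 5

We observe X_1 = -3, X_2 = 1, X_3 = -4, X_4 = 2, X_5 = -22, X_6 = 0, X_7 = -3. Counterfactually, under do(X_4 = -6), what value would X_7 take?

-8

The intervention breaks the incoming arrows to X_4: X_4 <- 2*X_1 - X_3 + 4 no longer applies, and X_4 = -6.
X_7 = max(X_4, X_1) - 5  [with X_4=-6, X_1=-3]  = -8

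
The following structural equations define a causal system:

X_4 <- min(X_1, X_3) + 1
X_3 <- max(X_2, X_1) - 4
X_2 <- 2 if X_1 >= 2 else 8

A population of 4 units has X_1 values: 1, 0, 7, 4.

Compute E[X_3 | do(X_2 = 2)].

-0.25

do(X_2=2) breaks X_2's dependence on X_1. With X_2=2 fixed, X_3 across the units is -2, -2, 3, 0, mean -0.25.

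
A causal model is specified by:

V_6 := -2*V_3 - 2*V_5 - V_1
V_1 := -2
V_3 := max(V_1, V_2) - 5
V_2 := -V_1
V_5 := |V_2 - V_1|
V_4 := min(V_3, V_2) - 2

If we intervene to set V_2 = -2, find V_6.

Under do(V_2=-2), the mechanism V_2 := -V_1 is discarded; V_2 is fixed at -2.
V_3 = max(V_1, V_2) - 5  [with V_1=-2, V_2=-2]  = -7
V_5 = |V_2 - V_1|  [with V_2=-2, V_1=-2]  = 0
V_6 = -2*V_3 - 2*V_5 - V_1  [with V_3=-7, V_5=0, V_1=-2]  = 16

16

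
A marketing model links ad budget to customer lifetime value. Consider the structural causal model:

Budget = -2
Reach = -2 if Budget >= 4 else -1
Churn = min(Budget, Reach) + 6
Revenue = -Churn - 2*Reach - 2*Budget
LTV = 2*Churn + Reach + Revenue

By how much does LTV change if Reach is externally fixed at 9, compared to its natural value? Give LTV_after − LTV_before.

-10

do(Reach=9) replaces the equation Reach = -2 if Budget >= 4 else -1 with the constant Reach = 9.
Churn = min(Budget, Reach) + 6  [with Budget=-2, Reach=9]  = 4
Revenue = -Churn - 2*Reach - 2*Budget  [with Churn=4, Reach=9, Budget=-2]  = -18
LTV = 2*Churn + Reach + Revenue  [with Churn=4, Reach=9, Revenue=-18]  = -1
Without intervention: Reach = -2 if Budget >= 4 else -1  [with Budget=-2]  = -1; Churn = min(Budget, Reach) + 6  [with Budget=-2, Reach=-1]  = 4; Revenue = -Churn - 2*Reach - 2*Budget  [with Churn=4, Reach=-1, Budget=-2]  = 2; LTV = 2*Churn + Reach + Revenue  [with Churn=4, Reach=-1, Revenue=2]  = 9.
Change = -1 − 9 = -10.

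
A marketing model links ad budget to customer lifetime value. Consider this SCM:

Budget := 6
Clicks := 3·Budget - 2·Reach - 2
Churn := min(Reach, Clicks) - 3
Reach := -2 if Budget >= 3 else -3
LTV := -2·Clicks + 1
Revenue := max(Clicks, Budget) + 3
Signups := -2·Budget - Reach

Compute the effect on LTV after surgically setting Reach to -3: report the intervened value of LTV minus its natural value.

-4

Under do(Reach=-3), the mechanism Reach := -2 if Budget >= 3 else -3 is discarded; Reach is fixed at -3.
Clicks = 3·Budget - 2·Reach - 2  [with Budget=6, Reach=-3]  = 22
LTV = -2·Clicks + 1  [with Clicks=22]  = -43
Without intervention: Reach = -2 if Budget >= 3 else -3  [with Budget=6]  = -2; Clicks = 3·Budget - 2·Reach - 2  [with Budget=6, Reach=-2]  = 20; LTV = -2·Clicks + 1  [with Clicks=20]  = -39.
Change = -43 − (-39) = -4.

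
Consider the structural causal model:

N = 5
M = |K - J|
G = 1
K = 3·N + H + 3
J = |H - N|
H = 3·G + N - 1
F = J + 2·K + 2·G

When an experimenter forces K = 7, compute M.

The intervention breaks the incoming arrows to K: K = 3·N + H + 3 no longer applies, and K = 7.
H = 3·G + N - 1  [with G=1, N=5]  = 7
J = |H - N|  [with H=7, N=5]  = 2
M = |K - J|  [with K=7, J=2]  = 5

5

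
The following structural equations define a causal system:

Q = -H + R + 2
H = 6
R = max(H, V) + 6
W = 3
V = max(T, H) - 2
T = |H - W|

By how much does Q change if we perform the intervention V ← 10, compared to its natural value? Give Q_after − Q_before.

4

Under do(V=10), the mechanism V = max(T, H) - 2 is discarded; V is fixed at 10.
R = max(H, V) + 6  [with H=6, V=10]  = 16
Q = -H + R + 2  [with H=6, R=16]  = 12
Without intervention: T = |H - W|  [with H=6, W=3]  = 3; V = max(T, H) - 2  [with T=3, H=6]  = 4; R = max(H, V) + 6  [with H=6, V=4]  = 12; Q = -H + R + 2  [with H=6, R=12]  = 8.
Change = 12 − 8 = 4.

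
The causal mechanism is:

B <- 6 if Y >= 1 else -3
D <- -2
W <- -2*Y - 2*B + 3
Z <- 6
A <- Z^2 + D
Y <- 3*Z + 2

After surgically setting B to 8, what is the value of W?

-53

The intervention breaks the incoming arrows to B: B <- 6 if Y >= 1 else -3 no longer applies, and B = 8.
Y = 3*Z + 2  [with Z=6]  = 20
W = -2*Y - 2*B + 3  [with Y=20, B=8]  = -53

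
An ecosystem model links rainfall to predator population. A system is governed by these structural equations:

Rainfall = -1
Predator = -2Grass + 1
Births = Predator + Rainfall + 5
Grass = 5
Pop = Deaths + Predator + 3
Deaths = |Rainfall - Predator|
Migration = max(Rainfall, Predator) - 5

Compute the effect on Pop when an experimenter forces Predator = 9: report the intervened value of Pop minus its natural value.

The intervention breaks the incoming arrows to Predator: Predator = -2Grass + 1 no longer applies, and Predator = 9.
Deaths = |Rainfall - Predator|  [with Rainfall=-1, Predator=9]  = 10
Pop = Deaths + Predator + 3  [with Deaths=10, Predator=9]  = 22
Without intervention: Predator = -2Grass + 1  [with Grass=5]  = -9; Deaths = |Rainfall - Predator|  [with Rainfall=-1, Predator=-9]  = 8; Pop = Deaths + Predator + 3  [with Deaths=8, Predator=-9]  = 2.
Change = 22 − 2 = 20.

20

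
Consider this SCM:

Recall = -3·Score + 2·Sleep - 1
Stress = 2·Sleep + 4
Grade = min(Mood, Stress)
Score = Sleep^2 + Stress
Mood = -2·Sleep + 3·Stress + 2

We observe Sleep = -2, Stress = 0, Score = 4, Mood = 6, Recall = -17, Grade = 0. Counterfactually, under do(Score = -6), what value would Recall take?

do(Score=-6) replaces the equation Score = Sleep^2 + Stress with the constant Score = -6.
Recall = -3·Score + 2·Sleep - 1  [with Score=-6, Sleep=-2]  = 13

13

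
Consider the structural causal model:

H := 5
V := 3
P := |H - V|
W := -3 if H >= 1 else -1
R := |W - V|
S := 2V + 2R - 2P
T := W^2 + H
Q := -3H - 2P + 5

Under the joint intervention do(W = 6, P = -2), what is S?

The joint intervention fixes W = 6, P = -2, removing each variable's own equation.
R = |W - V|  [with W=6, V=3]  = 3
S = 2V + 2R - 2P  [with V=3, R=3, P=-2]  = 16

16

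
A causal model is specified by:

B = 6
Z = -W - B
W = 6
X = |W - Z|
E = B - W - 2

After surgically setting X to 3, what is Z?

-12

Under do(X=3), the mechanism X = |W - Z| is discarded; X is fixed at 3.
Since Z is not a descendant of the intervened variable, it is unaffected.
Z = -W - B  [with W=6, B=6]  = -12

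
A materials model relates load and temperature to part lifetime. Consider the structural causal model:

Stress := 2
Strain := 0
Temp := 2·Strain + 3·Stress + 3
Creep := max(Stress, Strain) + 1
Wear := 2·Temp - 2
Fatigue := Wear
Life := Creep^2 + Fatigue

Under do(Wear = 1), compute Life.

10

Under do(Wear=1), the mechanism Wear := 2·Temp - 2 is discarded; Wear is fixed at 1.
Creep = max(Stress, Strain) + 1  [with Stress=2, Strain=0]  = 3
Fatigue = Wear  [with Wear=1]  = 1
Life = Creep^2 + Fatigue  [with Creep=3, Fatigue=1]  = 10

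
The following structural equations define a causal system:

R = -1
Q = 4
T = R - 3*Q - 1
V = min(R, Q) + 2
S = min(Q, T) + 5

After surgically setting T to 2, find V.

The intervention breaks the incoming arrows to T: T = R - 3*Q - 1 no longer applies, and T = 2.
V is not downstream of the intervention, so its value is determined by the original equations.
V = min(R, Q) + 2  [with R=-1, Q=4]  = 1

1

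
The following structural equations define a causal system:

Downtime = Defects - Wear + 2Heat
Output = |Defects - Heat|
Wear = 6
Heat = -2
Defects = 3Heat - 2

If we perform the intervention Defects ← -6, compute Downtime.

do(Defects=-6) replaces the equation Defects = 3Heat - 2 with the constant Defects = -6.
Downtime = Defects - Wear + 2Heat  [with Defects=-6, Wear=6, Heat=-2]  = -16

-16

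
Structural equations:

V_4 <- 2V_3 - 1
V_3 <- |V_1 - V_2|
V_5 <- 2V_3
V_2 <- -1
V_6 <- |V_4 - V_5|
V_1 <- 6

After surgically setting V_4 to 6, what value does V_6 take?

Under do(V_4=6), the mechanism V_4 <- 2V_3 - 1 is discarded; V_4 is fixed at 6.
V_3 = |V_1 - V_2|  [with V_1=6, V_2=-1]  = 7
V_5 = 2V_3  [with V_3=7]  = 14
V_6 = |V_4 - V_5|  [with V_4=6, V_5=14]  = 8

8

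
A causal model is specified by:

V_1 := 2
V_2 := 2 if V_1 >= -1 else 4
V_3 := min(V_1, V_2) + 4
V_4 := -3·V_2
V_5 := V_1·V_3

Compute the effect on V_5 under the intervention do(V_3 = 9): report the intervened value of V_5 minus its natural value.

do(V_3=9) replaces the equation V_3 := min(V_1, V_2) + 4 with the constant V_3 = 9.
V_5 = V_1·V_3  [with V_1=2, V_3=9]  = 18
Without intervention: V_2 = 2 if V_1 >= -1 else 4  [with V_1=2]  = 2; V_3 = min(V_1, V_2) + 4  [with V_1=2, V_2=2]  = 6; V_5 = V_1·V_3  [with V_1=2, V_3=6]  = 12.
Change = 18 − 12 = 6.

6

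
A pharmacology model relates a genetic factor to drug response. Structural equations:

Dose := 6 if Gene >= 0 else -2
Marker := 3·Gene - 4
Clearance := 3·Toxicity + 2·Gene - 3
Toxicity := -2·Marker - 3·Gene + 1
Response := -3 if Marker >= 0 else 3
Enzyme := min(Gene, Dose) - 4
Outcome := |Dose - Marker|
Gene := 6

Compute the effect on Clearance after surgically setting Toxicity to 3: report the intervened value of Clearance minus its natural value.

144

Intervening sets Toxicity = 3 and removes its equation (Toxicity := -2·Marker - 3·Gene + 1).
Clearance = 3·Toxicity + 2·Gene - 3  [with Toxicity=3, Gene=6]  = 18
Without intervention: Marker = 3·Gene - 4  [with Gene=6]  = 14; Toxicity = -2·Marker - 3·Gene + 1  [with Marker=14, Gene=6]  = -45; Clearance = 3·Toxicity + 2·Gene - 3  [with Toxicity=-45, Gene=6]  = -126.
Change = 18 − (-126) = 144.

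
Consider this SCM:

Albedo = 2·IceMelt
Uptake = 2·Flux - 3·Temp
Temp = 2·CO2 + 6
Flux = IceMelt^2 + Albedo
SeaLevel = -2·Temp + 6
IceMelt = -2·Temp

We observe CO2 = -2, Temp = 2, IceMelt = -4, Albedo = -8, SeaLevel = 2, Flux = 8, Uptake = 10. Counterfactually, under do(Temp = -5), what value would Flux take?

120

Under do(Temp=-5), the mechanism Temp = 2·CO2 + 6 is discarded; Temp is fixed at -5.
IceMelt = -2·Temp  [with Temp=-5]  = 10
Albedo = 2·IceMelt  [with IceMelt=10]  = 20
Flux = IceMelt^2 + Albedo  [with IceMelt=10, Albedo=20]  = 120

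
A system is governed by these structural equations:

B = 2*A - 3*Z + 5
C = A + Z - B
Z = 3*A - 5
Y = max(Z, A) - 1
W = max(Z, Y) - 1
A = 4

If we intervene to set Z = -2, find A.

4

Under do(Z=-2), the mechanism Z = 3*A - 5 is discarded; Z is fixed at -2.
A is not downstream of the intervention, so its value is determined by the original equations.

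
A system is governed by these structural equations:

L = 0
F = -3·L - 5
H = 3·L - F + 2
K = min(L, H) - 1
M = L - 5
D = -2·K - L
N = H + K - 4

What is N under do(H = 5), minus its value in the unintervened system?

-2

The intervention breaks the incoming arrows to H: H = 3·L - F + 2 no longer applies, and H = 5.
K = min(L, H) - 1  [with L=0, H=5]  = -1
N = H + K - 4  [with H=5, K=-1]  = 0
Without intervention: F = -3·L - 5  [with L=0]  = -5; H = 3·L - F + 2  [with L=0, F=-5]  = 7; K = min(L, H) - 1  [with L=0, H=7]  = -1; N = H + K - 4  [with H=7, K=-1]  = 2.
Change = 0 − 2 = -2.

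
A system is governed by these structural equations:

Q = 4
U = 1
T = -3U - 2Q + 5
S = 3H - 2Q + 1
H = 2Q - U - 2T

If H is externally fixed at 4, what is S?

Intervening sets H = 4 and removes its equation (H = 2Q - U - 2T).
S = 3H - 2Q + 1  [with H=4, Q=4]  = 5

5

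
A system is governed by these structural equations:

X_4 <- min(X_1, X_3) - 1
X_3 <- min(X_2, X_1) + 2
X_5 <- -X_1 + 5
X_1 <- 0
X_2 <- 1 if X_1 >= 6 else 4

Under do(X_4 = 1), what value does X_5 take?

5

Intervening sets X_4 = 1 and removes its equation (X_4 <- min(X_1, X_3) - 1).
No directed path runs from X_4 to X_5, so X_5 keeps its natural value.
X_5 = -X_1 + 5  [with X_1=0]  = 5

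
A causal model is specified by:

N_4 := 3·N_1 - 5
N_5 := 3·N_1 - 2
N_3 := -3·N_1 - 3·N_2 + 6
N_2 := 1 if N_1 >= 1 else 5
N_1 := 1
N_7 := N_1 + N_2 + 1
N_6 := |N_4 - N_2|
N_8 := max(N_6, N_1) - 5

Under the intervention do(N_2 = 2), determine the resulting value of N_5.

do(N_2=2) replaces the equation N_2 := 1 if N_1 >= 1 else 5 with the constant N_2 = 2.
Since N_5 is not a descendant of the intervened variable, it is unaffected.
N_5 = 3·N_1 - 2  [with N_1=1]  = 1

1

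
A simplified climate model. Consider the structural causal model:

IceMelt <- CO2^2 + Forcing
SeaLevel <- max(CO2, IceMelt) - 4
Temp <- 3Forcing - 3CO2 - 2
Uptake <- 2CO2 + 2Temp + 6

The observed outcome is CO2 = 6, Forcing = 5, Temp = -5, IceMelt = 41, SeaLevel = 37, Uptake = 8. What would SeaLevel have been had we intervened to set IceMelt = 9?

Intervening sets IceMelt = 9 and removes its equation (IceMelt <- CO2^2 + Forcing).
SeaLevel = max(CO2, IceMelt) - 4  [with CO2=6, IceMelt=9]  = 5

5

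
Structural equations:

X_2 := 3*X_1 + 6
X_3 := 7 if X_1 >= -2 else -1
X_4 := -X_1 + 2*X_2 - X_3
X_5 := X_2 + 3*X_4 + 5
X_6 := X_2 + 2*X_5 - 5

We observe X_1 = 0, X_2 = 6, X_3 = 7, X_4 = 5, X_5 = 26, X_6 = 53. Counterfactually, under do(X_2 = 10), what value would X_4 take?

Under do(X_2=10), the mechanism X_2 := 3*X_1 + 6 is discarded; X_2 is fixed at 10.
X_3 = 7 if X_1 >= -2 else -1  [with X_1=0]  = 7
X_4 = -X_1 + 2*X_2 - X_3  [with X_1=0, X_2=10, X_3=7]  = 13

13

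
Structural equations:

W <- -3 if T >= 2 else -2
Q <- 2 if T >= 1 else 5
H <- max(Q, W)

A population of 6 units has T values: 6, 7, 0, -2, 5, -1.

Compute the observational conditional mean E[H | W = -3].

Observing W=-3 restricts to units where W's equation naturally yields -3: T ∈ {6, 7, 5}. In that subpopulation H = 2, 2, 2, mean 2.

2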